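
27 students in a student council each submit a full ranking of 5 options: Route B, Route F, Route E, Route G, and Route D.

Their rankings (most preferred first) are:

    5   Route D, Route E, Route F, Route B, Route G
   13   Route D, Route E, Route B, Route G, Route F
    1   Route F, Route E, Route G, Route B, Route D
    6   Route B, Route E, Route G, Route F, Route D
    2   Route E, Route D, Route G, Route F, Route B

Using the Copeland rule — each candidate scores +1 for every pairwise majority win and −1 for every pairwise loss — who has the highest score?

Pairwise results:
  Route B vs Route F: Route B wins 19–8.
  Route B vs Route E: Route E wins 21–6.
  Route B vs Route G: Route B wins 24–3.
  Route B vs Route D: Route D wins 20–7.
  Route F vs Route E: Route E wins 26–1.
  Route F vs Route G: Route G wins 21–6.
  Route F vs Route D: Route D wins 20–7.
  Route E vs Route G: Route E wins 27–0.
  Route E vs Route D: Route D wins 18–9.
  Route G vs Route D: Route D wins 20–7.
Copeland scores (wins − losses):
  Route B: 2 − 2 = 0
  Route F: 0 − 4 = -4
  Route E: 3 − 1 = 2
  Route G: 1 − 3 = -2
  Route D: 4 − 0 = 4
Route D has the best Copeland score.

Route D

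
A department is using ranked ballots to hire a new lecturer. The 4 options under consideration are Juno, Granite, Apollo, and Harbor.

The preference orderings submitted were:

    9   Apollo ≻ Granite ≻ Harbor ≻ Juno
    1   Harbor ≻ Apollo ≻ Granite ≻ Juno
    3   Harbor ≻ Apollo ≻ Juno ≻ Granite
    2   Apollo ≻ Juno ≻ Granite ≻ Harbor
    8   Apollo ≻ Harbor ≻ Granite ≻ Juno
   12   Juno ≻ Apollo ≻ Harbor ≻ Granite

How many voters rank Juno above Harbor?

Ballots ranking Juno above Harbor: 2+12 = 14.
Ballots ranking Harbor above Juno: 9+1+3+8 = 21.
So 14 of 35 voters prefer Juno to Harbor.

14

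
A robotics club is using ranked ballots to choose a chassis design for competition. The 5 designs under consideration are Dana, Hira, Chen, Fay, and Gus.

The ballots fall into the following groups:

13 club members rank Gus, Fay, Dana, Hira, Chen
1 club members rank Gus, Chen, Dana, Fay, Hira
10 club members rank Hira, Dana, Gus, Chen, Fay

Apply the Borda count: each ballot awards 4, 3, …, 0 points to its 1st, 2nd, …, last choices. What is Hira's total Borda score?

53

Borda scores:
  Dana: 13·2 + 2 + 10·3 = 58
  Hira: 13·1 + 0 + 10·4 = 53
  Chen: 13·0 + 3 + 10·1 = 13
  Fay: 13·3 + 1 + 10·0 = 40
  Gus: 13·4 + 4 + 10·2 = 76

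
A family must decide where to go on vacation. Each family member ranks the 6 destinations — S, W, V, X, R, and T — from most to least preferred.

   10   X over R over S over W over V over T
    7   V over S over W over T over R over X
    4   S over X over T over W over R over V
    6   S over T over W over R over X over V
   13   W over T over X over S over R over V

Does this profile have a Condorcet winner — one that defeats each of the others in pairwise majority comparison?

Head-to-head results (40 voters total):
S vs W: S wins 27–13.
S vs V: S wins 33–7.
S vs X: X wins 23–17.
S vs R: S wins 30–10.
S vs T: S wins 27–13.
W vs V: W wins 33–7.
W vs X: W wins 26–14.
W vs R: W wins 30–10.
W vs T: W wins 30–10.
V vs X: X wins 33–7.
V vs R: R wins 33–7.
V vs T: T wins 23–17.
X vs R: X wins 27–13.
X vs T: T wins 26–14.
R vs T: T wins 30–10.
No candidate beats all others: S beats W beats X beats S, a majority cycle.

No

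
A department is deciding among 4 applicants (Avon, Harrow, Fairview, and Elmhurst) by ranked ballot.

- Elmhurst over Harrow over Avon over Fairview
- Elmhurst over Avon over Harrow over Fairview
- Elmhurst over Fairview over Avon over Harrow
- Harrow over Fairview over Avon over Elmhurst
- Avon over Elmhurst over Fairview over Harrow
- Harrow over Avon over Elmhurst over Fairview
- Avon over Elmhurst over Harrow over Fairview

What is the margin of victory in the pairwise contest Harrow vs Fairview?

Ballots ranking Harrow above Fairview: 5.
Ballots ranking Fairview above Harrow: 2.
Harrow wins 5–2, a margin of 3.

3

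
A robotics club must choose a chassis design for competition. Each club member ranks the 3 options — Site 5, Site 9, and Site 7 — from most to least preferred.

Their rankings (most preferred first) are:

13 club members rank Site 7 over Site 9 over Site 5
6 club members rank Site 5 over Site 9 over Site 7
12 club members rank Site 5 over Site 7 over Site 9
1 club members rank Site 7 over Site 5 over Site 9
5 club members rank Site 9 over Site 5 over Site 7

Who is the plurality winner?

Site 5

First-place vote totals:
  Site 5: 18
  Site 9: 5
  Site 7: 14
Site 5 has the most first-place votes.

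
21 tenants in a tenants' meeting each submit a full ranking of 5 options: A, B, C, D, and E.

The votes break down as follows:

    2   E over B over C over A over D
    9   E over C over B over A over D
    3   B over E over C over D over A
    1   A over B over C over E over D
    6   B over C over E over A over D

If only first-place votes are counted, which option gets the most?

First-place vote totals:
  A: 1
  B: 9
  C: 0
  D: 0
  E: 11
E has the most first-place votes.

E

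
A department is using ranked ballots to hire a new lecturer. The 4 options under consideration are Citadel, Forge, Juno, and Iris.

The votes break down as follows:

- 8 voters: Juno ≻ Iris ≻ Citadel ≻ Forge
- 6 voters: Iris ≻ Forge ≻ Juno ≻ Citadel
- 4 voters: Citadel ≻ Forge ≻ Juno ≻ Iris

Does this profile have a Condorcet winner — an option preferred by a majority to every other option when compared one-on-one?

No

Head-to-head results (18 voters total):
Citadel vs Forge: Citadel wins 12–6.
Citadel vs Juno: Juno wins 14–4.
Citadel vs Iris: Iris wins 14–4.
Forge vs Juno: Forge wins 10–8.
Forge vs Iris: Iris wins 14–4.
Juno vs Iris: Juno wins 12–6.
No candidate beats all others: Citadel beats Forge beats Juno beats Citadel, a majority cycle.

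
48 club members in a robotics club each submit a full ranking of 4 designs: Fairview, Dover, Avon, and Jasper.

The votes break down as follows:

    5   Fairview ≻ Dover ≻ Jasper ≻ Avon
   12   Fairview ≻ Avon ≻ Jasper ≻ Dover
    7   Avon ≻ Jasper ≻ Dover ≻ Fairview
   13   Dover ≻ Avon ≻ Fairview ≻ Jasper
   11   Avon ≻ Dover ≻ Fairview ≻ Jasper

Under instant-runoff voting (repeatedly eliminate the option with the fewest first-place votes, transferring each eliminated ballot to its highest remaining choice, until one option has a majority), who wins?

Round 1: Avon 18, Fairview 17, Dover 13, Jasper 0. Jasper has the fewest and is eliminated.
Round 2: Avon 18, Fairview 17, Dover 13. Dover has the fewest and is eliminated.
Round 3: Avon 31, Fairview 17. Avon has a majority.

Avon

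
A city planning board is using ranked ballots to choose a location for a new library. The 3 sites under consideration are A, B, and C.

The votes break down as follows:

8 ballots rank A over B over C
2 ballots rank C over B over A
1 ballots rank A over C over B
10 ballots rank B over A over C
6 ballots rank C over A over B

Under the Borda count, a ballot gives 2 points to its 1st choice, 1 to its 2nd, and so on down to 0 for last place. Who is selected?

Borda scores:
  A: 8·2 + 2·0 + 2 + 10·1 + 6·1 = 34
  B: 8·1 + 2·1 + 0 + 10·2 + 6·0 = 30
  C: 8·0 + 2·2 + 1 + 10·0 + 6·2 = 17
A has the highest total.

A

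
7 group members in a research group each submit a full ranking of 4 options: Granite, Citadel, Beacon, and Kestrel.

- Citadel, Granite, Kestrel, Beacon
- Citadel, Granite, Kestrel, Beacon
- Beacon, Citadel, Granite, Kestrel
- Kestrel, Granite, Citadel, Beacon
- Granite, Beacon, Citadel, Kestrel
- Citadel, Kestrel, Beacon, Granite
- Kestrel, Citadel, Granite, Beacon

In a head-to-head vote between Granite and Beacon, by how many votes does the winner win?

Ballots ranking Granite above Beacon: 5.
Ballots ranking Beacon above Granite: 2.
Granite wins 5–2, a margin of 3.

3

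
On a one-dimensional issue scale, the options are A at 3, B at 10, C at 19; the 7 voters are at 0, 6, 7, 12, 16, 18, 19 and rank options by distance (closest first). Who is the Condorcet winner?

B

With single-peaked preferences on a line, the Condorcet winner is the candidate closest to the median voter.
The median voter (position 12) is closest to B at 10.
Check: B vs C — voters closer to B: 4 of 7.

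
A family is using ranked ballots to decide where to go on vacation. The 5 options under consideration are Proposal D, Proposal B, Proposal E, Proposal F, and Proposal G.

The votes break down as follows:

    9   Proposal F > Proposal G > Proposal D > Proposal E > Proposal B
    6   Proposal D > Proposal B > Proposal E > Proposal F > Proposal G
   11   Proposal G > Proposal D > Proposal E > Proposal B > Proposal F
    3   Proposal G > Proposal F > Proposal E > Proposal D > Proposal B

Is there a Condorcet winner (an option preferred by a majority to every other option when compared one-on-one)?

No

Head-to-head results (29 voters total):
Proposal D vs Proposal B: Proposal D wins 29–0.
Proposal D vs Proposal E: Proposal D wins 26–3.
Proposal D vs Proposal F: Proposal D wins 17–12.
Proposal D vs Proposal G: Proposal G wins 23–6.
Proposal B vs Proposal E: Proposal E wins 23–6.
Proposal B vs Proposal F: Proposal B wins 17–12.
Proposal B vs Proposal G: Proposal G wins 23–6.
Proposal E vs Proposal F: Proposal E wins 17–12.
Proposal E vs Proposal G: Proposal G wins 23–6.
Proposal F vs Proposal G: Proposal F wins 15–14.
No candidate beats all others: Proposal D beats Proposal F beats Proposal G beats Proposal D, a majority cycle.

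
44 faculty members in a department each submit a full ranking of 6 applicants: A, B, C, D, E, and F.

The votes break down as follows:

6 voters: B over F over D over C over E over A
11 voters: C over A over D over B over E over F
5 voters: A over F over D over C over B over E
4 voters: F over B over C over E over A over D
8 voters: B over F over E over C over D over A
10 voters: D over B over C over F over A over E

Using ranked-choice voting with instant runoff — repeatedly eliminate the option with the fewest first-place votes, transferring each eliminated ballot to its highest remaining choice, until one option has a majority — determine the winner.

D

Round 1: B 14, C 11, D 10, A 5, F 4, E 0. E has the fewest and is eliminated.
Round 2: B 14, C 11, D 10, A 5, F 4. F has the fewest and is eliminated.
Round 3: B 18, C 11, D 10, A 5. A has the fewest and is eliminated.
Round 4: B 18, D 15, C 11. C has the fewest and is eliminated.
Round 5: D 26, B 18. D has a majority.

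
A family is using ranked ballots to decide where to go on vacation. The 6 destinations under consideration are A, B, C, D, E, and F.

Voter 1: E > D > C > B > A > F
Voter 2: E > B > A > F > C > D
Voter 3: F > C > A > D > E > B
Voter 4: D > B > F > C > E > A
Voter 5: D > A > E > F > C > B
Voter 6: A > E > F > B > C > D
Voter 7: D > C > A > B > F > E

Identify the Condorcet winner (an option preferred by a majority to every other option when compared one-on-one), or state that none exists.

Head-to-head results (7 voters total):
A vs B: A wins 4–3.
A vs C: C wins 4–3.
A vs D: D wins 4–3.
A vs E: A wins 4–3.
A vs F: A wins 5–2.
B vs C: C wins 4–3.
B vs D: D wins 5–2.
B vs E: E wins 5–2.
B vs F: B wins 4–3.
C vs D: D wins 4–3.
C vs E: E wins 4–3.
C vs F: F wins 5–2.
D vs E: D wins 4–3.
D vs F: D wins 4–3.
E vs F: E wins 4–3.
D beats each rival — A (4–3), B (5–2), C (4–3), E (4–3), F (4–3) — so D is the Condorcet winner.

D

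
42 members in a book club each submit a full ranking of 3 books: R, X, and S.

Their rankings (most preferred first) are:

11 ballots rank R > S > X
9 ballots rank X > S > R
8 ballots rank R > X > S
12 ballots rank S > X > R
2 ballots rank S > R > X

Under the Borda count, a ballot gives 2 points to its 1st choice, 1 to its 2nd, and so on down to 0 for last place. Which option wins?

Borda scores:
  R: 11·2 + 9·0 + 8·2 + 12·0 + 2·1 = 40
  X: 11·0 + 9·2 + 8·1 + 12·1 + 2·0 = 38
  S: 11·1 + 9·1 + 8·0 + 12·2 + 2·2 = 48
S has the highest total.

S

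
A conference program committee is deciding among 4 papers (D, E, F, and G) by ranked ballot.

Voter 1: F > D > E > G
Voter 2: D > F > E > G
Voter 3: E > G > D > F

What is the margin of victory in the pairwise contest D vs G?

Ballots ranking D above G: 2.
Ballots ranking G above D: 1.
D wins 2–1, a margin of 1.

1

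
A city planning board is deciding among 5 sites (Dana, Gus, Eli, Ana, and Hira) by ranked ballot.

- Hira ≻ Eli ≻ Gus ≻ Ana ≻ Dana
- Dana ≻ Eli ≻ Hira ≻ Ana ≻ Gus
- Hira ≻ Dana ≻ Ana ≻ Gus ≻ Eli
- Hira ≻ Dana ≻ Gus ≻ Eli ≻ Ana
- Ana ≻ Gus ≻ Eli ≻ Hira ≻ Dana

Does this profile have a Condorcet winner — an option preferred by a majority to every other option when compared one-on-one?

Yes

Head-to-head results (5 voters total):
Dana vs Gus: Dana wins 3–2.
Dana vs Eli: Dana wins 3–2.
Dana vs Ana: Dana wins 3–2.
Dana vs Hira: Hira wins 4–1.
Gus vs Eli: Gus wins 3–2.
Gus vs Ana: Ana wins 3–2.
Gus vs Hira: Hira wins 4–1.
Eli vs Ana: Eli wins 3–2.
Eli vs Hira: Hira wins 3–2.
Ana vs Hira: Hira wins 4–1.
Hira beats each rival — Dana (4–1), Gus (4–1), Eli (3–2), Ana (4–1) — so Hira is the Condorcet winner.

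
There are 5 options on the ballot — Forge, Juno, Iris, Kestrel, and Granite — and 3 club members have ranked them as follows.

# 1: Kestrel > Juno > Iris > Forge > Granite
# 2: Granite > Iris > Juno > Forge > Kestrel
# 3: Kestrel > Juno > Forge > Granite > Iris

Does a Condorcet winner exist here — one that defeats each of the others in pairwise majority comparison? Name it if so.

Kestrel

Head-to-head results (3 voters total):
Forge vs Juno: Juno wins 3–0.
Forge vs Iris: Iris wins 2–1.
Forge vs Kestrel: Kestrel wins 2–1.
Forge vs Granite: Forge wins 2–1.
Juno vs Iris: Juno wins 2–1.
Juno vs Kestrel: Kestrel wins 2–1.
Juno vs Granite: Juno wins 2–1.
Iris vs Kestrel: Kestrel wins 2–1.
Iris vs Granite: Granite wins 2–1.
Kestrel vs Granite: Kestrel wins 2–1.
Kestrel beats each rival — Forge (2–1), Juno (2–1), Iris (2–1), Granite (2–1) — so Kestrel is the Condorcet winner.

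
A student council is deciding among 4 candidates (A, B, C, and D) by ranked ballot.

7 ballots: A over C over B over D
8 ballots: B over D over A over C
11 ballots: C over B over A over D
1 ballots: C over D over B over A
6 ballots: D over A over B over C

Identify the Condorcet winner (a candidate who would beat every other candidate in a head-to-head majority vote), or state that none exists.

Head-to-head results (33 voters total):
A vs B: B wins 20–13.
A vs C: A wins 21–12.
A vs D: A wins 18–15.
B vs C: C wins 19–14.
B vs D: B wins 26–7.
C vs D: C wins 19–14.
No candidate beats all others: A beats C beats B beats A, a majority cycle.

There is no Condorcet winner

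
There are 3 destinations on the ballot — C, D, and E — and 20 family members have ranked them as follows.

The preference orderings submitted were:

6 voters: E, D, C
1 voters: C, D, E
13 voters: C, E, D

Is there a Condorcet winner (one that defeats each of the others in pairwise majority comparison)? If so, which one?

Head-to-head results (20 voters total):
C vs D: C wins 14–6.
C vs E: C wins 14–6.
D vs E: E wins 19–1.
C beats each rival — D (14–6), E (14–6) — so C is the Condorcet winner.

C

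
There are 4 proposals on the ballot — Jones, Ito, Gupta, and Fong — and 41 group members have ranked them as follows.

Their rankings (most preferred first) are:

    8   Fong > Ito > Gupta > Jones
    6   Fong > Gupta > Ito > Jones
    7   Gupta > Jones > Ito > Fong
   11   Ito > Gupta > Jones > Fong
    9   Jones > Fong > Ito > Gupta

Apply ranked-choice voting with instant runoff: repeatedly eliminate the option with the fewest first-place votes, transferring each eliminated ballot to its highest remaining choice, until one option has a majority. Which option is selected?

Jones

Round 1: Fong 14, Ito 11, Jones 9, Gupta 7. Gupta has the fewest and is eliminated.
Round 2: Jones 16, Fong 14, Ito 11. Ito has the fewest and is eliminated.
Round 3: Jones 27, Fong 14. Jones has a majority.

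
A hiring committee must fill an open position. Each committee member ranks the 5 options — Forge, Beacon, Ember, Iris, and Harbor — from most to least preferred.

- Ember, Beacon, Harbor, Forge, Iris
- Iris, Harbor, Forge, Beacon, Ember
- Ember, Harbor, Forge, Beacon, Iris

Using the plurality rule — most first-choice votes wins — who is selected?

First-place vote totals:
  Forge: 0
  Beacon: 0
  Ember: 2
  Iris: 1
  Harbor: 0
Ember has the most first-place votes.

Ember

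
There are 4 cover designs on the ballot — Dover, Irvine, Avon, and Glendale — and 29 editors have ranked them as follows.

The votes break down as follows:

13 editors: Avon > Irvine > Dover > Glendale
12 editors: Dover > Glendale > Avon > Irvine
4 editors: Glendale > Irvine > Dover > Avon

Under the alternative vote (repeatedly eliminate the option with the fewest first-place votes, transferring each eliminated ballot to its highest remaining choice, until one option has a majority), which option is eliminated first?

Irvine

Round 1: Avon 13, Dover 12, Glendale 4, Irvine 0. Irvine has the fewest and is eliminated.
Round 2: Avon 13, Dover 12, Glendale 4. Glendale has the fewest and is eliminated.
Round 3: Dover 16, Avon 13. Dover has a majority.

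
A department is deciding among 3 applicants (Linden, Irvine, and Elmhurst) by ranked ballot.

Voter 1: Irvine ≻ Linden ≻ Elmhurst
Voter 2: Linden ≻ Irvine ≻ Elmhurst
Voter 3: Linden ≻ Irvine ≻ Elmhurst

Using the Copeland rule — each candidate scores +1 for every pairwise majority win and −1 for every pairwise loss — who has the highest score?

Pairwise results:
  Linden vs Irvine: Linden wins 2–1.
  Linden vs Elmhurst: Linden wins 3–0.
  Irvine vs Elmhurst: Irvine wins 3–0.
Copeland scores (wins − losses):
  Linden: 2 − 0 = 2
  Irvine: 1 − 1 = 0
  Elmhurst: 0 − 2 = -2
Linden has the best Copeland score.

Linden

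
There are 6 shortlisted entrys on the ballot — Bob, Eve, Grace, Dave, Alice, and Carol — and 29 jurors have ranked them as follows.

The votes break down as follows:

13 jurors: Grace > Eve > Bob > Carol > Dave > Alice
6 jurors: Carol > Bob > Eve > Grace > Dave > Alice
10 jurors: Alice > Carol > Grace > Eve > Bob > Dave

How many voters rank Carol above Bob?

Ballots ranking Carol above Bob: 6+10 = 16.
Ballots ranking Bob above Carol: 13.
So 16 of 29 voters prefer Carol to Bob.

16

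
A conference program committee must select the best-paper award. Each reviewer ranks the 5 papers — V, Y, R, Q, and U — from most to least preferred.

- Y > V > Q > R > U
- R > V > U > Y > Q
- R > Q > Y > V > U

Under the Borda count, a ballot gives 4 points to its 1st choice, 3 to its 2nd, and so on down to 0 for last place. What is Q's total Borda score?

5

Borda scores:
  V: 3 + 3 + 1 = 7
  Y: 4 + 1 + 2 = 7
  R: 1 + 4 + 4 = 9
  Q: 2 + 0 + 3 = 5
  U: 0 + 2 + 0 = 2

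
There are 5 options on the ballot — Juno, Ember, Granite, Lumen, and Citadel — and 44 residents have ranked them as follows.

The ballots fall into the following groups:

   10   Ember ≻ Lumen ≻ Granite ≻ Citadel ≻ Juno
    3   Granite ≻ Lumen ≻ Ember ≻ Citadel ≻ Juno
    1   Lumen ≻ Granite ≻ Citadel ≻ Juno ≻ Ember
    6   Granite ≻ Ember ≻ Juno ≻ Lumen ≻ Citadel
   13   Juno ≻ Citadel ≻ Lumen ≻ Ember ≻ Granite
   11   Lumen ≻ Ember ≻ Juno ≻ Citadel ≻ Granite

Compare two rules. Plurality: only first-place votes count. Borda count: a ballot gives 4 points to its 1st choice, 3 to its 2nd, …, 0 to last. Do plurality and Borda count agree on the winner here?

No

Plurality first-place counts: Juno 13, Ember 10, Granite 9, Lumen 12, Citadel 0 → Juno.
Borda totals: Juno 87, Ember 110, Granite 59, Lumen 119, Citadel 65 → Lumen.
The two rules disagree: plurality picks Juno, Borda picks Lumen.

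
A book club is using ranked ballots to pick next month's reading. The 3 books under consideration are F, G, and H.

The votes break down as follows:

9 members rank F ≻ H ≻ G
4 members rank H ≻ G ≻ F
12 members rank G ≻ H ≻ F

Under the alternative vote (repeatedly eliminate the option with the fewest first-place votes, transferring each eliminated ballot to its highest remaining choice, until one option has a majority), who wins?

Round 1: G 12, F 9, H 4. H has the fewest and is eliminated.
Round 2: G 16, F 9. G has a majority.

G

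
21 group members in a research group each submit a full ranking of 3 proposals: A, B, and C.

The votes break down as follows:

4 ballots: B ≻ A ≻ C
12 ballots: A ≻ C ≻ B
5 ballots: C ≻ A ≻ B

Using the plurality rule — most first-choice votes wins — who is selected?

A

First-place vote totals:
  A: 12
  B: 4
  C: 5
A has the most first-place votes.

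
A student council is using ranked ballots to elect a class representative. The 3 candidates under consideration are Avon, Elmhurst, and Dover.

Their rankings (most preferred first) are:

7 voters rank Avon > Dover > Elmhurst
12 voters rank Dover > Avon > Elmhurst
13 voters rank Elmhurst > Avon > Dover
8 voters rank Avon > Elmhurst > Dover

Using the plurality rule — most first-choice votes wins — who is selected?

Avon

First-place vote totals:
  Avon: 15
  Elmhurst: 13
  Dover: 12
Avon has the most first-place votes.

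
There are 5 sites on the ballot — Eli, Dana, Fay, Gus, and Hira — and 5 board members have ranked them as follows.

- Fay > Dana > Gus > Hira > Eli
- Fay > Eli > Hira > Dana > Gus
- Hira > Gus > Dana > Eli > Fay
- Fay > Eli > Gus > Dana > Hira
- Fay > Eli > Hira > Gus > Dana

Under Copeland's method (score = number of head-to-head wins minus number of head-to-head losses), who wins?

Pairwise results:
  Eli vs Dana: Eli wins 3–2.
  Eli vs Fay: Fay wins 4–1.
  Eli vs Gus: Eli wins 3–2.
  Eli vs Hira: Eli wins 3–2.
  Dana vs Fay: Fay wins 4–1.
  Dana vs Gus: Gus wins 3–2.
  Dana vs Hira: Hira wins 3–2.
  Fay vs Gus: Fay wins 4–1.
  Fay vs Hira: Fay wins 4–1.
  Gus vs Hira: Hira wins 3–2.
Copeland scores (wins − losses):
  Eli: 3 − 1 = 2
  Dana: 0 − 4 = -4
  Fay: 4 − 0 = 4
  Gus: 1 − 3 = -2
  Hira: 2 − 2 = 0
Fay has the best Copeland score.

Fay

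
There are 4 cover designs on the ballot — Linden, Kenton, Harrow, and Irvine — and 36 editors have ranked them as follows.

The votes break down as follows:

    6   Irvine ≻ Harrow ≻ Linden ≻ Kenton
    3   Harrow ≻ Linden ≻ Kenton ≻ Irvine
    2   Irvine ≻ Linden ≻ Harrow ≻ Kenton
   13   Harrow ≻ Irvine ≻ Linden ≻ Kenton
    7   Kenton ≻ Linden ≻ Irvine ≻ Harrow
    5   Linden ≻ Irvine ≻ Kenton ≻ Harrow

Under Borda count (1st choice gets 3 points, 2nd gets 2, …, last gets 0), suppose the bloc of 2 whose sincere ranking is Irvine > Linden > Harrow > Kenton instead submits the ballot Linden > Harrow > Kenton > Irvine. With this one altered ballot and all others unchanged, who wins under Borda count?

Harrow

Borda totals with the altered ballot: Linden 60, Kenton 31, Harrow 64, Irvine 61.
The switch changes the winner from Irvine to Harrow.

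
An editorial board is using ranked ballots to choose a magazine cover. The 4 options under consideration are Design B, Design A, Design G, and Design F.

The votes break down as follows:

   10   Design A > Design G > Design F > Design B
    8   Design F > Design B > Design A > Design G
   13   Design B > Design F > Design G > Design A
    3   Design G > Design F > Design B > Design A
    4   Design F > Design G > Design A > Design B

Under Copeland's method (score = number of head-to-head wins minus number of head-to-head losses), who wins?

Pairwise results:
  Design B vs Design A: Design B wins 24–14.
  Design B vs Design G: Design B wins 21–17.
  Design B vs Design F: Design F wins 25–13.
  Design A vs Design G: Design G wins 20–18.
  Design A vs Design F: Design F wins 28–10.
  Design G vs Design F: Design F wins 25–13.
Copeland scores (wins − losses):
  Design B: 2 − 1 = 1
  Design A: 0 − 3 = -3
  Design G: 1 − 2 = -1
  Design F: 3 − 0 = 3
Design F has the best Copeland score.

Design F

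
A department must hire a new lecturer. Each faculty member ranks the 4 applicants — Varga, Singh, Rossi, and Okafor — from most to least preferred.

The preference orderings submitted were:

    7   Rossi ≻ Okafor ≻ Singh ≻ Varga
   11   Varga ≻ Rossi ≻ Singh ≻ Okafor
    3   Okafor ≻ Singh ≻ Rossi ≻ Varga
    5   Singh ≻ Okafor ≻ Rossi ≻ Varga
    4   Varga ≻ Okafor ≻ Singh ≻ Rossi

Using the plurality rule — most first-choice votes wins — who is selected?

First-place vote totals:
  Varga: 15
  Singh: 5
  Rossi: 7
  Okafor: 3
Varga has the most first-place votes.

Varga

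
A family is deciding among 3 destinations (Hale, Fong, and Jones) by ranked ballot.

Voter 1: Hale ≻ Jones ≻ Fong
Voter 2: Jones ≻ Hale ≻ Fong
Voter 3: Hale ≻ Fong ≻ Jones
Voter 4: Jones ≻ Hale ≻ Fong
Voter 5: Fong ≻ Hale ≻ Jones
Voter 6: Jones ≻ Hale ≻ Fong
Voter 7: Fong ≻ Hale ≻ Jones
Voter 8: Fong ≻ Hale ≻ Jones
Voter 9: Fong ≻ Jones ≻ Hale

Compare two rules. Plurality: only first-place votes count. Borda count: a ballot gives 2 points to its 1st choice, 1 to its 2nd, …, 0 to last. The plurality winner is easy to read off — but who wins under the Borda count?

Plurality first-place counts: Hale 2, Fong 4, Jones 3 → Fong.
Borda totals: Hale 10, Fong 9, Jones 8 → Hale.

Hale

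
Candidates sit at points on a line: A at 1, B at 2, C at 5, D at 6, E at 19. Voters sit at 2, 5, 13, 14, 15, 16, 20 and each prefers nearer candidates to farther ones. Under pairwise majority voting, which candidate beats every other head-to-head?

E

With single-peaked preferences on a line, the Condorcet winner is the candidate closest to the median voter.
The median voter (position 14) is closest to E at 19.
Check: E vs B — voters closer to E: 5 of 7.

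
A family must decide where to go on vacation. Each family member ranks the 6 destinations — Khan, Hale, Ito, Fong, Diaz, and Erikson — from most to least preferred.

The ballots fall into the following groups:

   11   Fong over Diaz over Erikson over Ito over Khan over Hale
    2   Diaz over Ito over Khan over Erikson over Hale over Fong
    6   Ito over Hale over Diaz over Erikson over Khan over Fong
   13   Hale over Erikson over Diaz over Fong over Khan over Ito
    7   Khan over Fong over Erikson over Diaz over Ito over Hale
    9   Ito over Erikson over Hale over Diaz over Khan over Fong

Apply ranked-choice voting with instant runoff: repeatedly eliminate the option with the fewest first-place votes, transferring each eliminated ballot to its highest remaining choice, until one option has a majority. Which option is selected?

Fong

Round 1: Ito 15, Hale 13, Fong 11, Khan 7, Diaz 2, Erikson 0. Erikson has the fewest and is eliminated.
Round 2: Ito 15, Hale 13, Fong 11, Khan 7, Diaz 2. Diaz has the fewest and is eliminated.
Round 3: Ito 17, Hale 13, Fong 11, Khan 7. Khan has the fewest and is eliminated.
Round 4: Fong 18, Ito 17, Hale 13. Hale has the fewest and is eliminated.
Round 5: Fong 31, Ito 17. Fong has a majority.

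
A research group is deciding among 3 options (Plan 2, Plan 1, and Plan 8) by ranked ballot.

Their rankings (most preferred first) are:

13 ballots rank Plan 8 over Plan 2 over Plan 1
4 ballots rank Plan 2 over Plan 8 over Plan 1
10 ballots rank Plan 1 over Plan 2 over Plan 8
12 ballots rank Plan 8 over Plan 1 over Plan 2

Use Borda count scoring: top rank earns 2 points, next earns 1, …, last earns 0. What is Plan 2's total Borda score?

Borda scores:
  Plan 2: 13·1 + 4·2 + 10·1 + 12·0 = 31
  Plan 1: 13·0 + 4·0 + 10·2 + 12·1 = 32
  Plan 8: 13·2 + 4·1 + 10·0 + 12·2 = 54

31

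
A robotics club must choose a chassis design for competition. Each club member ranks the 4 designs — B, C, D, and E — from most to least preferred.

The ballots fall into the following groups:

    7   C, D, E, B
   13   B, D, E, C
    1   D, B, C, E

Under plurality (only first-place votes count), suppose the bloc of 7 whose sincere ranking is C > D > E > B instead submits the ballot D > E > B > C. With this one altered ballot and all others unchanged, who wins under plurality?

B

First-place totals with the altered ballot: B 13, C 0, D 8, E 0.
The winner is unchanged: still B.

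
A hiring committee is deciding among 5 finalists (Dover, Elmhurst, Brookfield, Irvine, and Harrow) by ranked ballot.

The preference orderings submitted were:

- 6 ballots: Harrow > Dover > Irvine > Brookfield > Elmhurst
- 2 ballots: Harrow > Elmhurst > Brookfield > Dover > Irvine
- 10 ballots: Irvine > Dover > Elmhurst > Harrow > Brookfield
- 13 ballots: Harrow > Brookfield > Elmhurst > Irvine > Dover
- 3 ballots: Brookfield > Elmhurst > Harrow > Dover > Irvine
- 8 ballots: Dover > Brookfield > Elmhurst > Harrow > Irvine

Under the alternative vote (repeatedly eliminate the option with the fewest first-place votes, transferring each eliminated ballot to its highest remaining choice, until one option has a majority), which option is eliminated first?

Round 1: Harrow 21, Irvine 10, Dover 8, Brookfield 3, Elmhurst 0. Elmhurst has the fewest and is eliminated.
Round 2: Harrow 21, Irvine 10, Dover 8, Brookfield 3. Brookfield has the fewest and is eliminated.
Round 3: Harrow 24, Irvine 10, Dover 8. Harrow has a majority.

Elmhurst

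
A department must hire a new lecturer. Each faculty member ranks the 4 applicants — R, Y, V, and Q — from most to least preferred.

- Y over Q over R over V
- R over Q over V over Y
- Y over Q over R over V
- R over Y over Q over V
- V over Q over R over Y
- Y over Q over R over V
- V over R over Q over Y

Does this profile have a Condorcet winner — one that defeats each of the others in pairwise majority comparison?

Head-to-head results (7 voters total):
R vs Y: R wins 4–3.
R vs V: R wins 5–2.
R vs Q: Q wins 4–3.
Y vs V: Y wins 4–3.
Y vs Q: Y wins 4–3.
V vs Q: Q wins 5–2.
No candidate beats all others: R beats Y beats Q beats R, a majority cycle.

No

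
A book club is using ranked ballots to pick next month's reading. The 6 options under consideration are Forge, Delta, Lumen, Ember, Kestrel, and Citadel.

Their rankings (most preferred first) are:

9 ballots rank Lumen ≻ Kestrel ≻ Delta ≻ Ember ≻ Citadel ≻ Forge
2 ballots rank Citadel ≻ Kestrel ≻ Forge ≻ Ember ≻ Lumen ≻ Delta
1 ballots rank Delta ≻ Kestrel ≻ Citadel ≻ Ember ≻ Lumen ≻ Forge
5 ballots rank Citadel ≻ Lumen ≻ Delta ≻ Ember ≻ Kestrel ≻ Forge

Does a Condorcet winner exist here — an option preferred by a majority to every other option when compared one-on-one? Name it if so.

Head-to-head results (17 voters total):
Forge vs Delta: Delta wins 15–2.
Forge vs Lumen: Lumen wins 15–2.
Forge vs Ember: Ember wins 15–2.
Forge vs Kestrel: Kestrel wins 17–0.
Forge vs Citadel: Citadel wins 17–0.
Delta vs Lumen: Lumen wins 16–1.
Delta vs Ember: Delta wins 15–2.
Delta vs Kestrel: Kestrel wins 11–6.
Delta vs Citadel: Delta wins 10–7.
Lumen vs Ember: Lumen wins 14–3.
Lumen vs Kestrel: Lumen wins 14–3.
Lumen vs Citadel: Lumen wins 9–8.
Ember vs Kestrel: Kestrel wins 12–5.
Ember vs Citadel: Ember wins 9–8.
Kestrel vs Citadel: Kestrel wins 10–7.
Lumen beats each rival — Forge (15–2), Delta (16–1), Ember (14–3), Kestrel (14–3), Citadel (9–8) — so Lumen is the Condorcet winner.

Lumen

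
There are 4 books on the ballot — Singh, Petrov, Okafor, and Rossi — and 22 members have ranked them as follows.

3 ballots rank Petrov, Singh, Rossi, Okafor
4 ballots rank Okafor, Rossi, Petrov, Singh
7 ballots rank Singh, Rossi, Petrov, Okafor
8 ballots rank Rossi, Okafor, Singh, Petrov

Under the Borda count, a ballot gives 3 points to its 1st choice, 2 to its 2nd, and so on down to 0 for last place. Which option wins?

Borda scores:
  Singh: 3·2 + 4·0 + 7·3 + 8·1 = 35
  Petrov: 3·3 + 4·1 + 7·1 + 8·0 = 20
  Okafor: 3·0 + 4·3 + 7·0 + 8·2 = 28
  Rossi: 3·1 + 4·2 + 7·2 + 8·3 = 49
Rossi has the highest total.

Rossi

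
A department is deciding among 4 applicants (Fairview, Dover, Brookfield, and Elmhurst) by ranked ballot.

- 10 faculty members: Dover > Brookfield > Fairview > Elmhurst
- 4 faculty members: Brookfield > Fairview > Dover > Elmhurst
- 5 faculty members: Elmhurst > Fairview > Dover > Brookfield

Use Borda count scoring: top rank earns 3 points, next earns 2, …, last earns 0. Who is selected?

Borda scores:
  Fairview: 10·1 + 4·2 + 5·2 = 28
  Dover: 10·3 + 4·1 + 5·1 = 39
  Brookfield: 10·2 + 4·3 + 5·0 = 32
  Elmhurst: 10·0 + 4·0 + 5·3 = 15
Dover has the highest total.

Dover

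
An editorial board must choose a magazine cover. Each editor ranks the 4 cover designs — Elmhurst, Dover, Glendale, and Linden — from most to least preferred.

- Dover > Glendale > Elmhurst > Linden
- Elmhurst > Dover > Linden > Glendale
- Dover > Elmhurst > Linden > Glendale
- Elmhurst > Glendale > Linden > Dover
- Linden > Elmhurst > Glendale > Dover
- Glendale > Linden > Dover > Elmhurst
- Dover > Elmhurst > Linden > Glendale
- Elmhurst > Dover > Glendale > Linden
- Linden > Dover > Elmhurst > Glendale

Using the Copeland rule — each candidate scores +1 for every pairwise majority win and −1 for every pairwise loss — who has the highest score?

Dover

Pairwise results:
  Elmhurst vs Dover: Dover wins 5–4.
  Elmhurst vs Glendale: Elmhurst wins 7–2.
  Elmhurst vs Linden: Elmhurst wins 6–3.
  Dover vs Glendale: Dover wins 6–3.
  Dover vs Linden: Dover wins 5–4.
  Glendale vs Linden: Linden wins 5–4.
Copeland scores (wins − losses):
  Elmhurst: 2 − 1 = 1
  Dover: 3 − 0 = 3
  Glendale: 0 − 3 = -3
  Linden: 1 − 2 = -1
Dover has the best Copeland score.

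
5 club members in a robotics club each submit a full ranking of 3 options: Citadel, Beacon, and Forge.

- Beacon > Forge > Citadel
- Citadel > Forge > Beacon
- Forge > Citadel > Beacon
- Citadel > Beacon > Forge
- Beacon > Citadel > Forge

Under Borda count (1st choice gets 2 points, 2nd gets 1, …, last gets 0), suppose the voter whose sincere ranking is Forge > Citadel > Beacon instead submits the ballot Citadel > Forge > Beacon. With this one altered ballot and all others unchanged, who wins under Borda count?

Borda totals with the altered ballot: Citadel 7, Beacon 5, Forge 3.
The winner is unchanged: still Citadel.

Citadel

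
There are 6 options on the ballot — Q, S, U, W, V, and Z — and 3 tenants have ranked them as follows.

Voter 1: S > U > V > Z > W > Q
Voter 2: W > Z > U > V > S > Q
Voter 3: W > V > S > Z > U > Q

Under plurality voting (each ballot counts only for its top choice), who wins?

W

First-place vote totals:
  Q: 0
  S: 1
  U: 0
  W: 2
  V: 0
  Z: 0
W has the most first-place votes.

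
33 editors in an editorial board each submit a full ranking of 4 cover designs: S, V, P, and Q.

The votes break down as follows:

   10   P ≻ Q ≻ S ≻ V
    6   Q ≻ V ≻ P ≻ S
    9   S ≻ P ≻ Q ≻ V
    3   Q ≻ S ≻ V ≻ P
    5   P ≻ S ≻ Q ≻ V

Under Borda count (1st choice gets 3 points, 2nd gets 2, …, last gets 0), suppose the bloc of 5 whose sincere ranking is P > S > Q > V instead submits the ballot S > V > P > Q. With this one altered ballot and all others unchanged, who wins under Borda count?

P

Borda totals with the altered ballot: S 58, V 25, P 59, Q 56.
The winner is unchanged: still P.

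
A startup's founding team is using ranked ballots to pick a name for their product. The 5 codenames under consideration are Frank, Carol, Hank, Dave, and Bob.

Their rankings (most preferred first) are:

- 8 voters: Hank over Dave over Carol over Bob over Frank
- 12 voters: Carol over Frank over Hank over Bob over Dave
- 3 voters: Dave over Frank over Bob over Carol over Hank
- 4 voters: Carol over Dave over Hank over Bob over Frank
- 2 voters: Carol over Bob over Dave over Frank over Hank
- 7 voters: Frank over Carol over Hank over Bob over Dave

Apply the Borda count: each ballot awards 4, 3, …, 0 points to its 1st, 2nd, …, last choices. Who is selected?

Borda scores:
  Frank: 8·0 + 12·3 + 3·3 + 4·0 + 2·1 + 7·4 = 75
  Carol: 8·2 + 12·4 + 3·1 + 4·4 + 2·4 + 7·3 = 112
  Hank: 8·4 + 12·2 + 3·0 + 4·2 + 2·0 + 7·2 = 78
  Dave: 8·3 + 12·0 + 3·4 + 4·3 + 2·2 + 7·0 = 52
  Bob: 8·1 + 12·1 + 3·2 + 4·1 + 2·3 + 7·1 = 43
Carol has the highest total.

Carol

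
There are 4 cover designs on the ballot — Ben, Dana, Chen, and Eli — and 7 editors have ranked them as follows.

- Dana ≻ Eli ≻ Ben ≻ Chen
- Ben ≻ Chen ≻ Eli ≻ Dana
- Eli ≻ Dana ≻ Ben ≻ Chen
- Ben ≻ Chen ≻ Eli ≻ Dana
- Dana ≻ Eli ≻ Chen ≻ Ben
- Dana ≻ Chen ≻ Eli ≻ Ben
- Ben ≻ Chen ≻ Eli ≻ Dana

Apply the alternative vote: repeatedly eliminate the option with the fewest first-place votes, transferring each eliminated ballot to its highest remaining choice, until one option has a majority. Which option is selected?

Dana

Round 1: Ben 3, Dana 3, Eli 1, Chen 0. Chen has the fewest and is eliminated.
Round 2: Ben 3, Dana 3, Eli 1. Eli has the fewest and is eliminated.
Round 3: Dana 4, Ben 3. Dana has a majority.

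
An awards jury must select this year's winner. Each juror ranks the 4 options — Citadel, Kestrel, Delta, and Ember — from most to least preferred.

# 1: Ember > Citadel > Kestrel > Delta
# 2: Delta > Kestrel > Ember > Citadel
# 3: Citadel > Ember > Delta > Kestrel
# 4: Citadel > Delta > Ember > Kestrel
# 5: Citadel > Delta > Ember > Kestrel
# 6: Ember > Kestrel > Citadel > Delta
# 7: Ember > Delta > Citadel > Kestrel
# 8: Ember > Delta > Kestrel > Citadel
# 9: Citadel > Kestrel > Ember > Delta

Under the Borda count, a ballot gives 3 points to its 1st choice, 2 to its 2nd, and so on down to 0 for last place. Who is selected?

Ember

Borda scores:
  Citadel: 2 + 0 + 3 + 3 + 3 + 1 + 1 + 0 + 3 = 16
  Kestrel: 1 + 2 + 0 + 0 + 0 + 2 + 0 + 1 + 2 = 8
  Delta: 0 + 3 + 1 + 2 + 2 + 0 + 2 + 2 + 0 = 12
  Ember: 3 + 1 + 2 + 1 + 1 + 3 + 3 + 3 + 1 = 18
Ember has the highest total.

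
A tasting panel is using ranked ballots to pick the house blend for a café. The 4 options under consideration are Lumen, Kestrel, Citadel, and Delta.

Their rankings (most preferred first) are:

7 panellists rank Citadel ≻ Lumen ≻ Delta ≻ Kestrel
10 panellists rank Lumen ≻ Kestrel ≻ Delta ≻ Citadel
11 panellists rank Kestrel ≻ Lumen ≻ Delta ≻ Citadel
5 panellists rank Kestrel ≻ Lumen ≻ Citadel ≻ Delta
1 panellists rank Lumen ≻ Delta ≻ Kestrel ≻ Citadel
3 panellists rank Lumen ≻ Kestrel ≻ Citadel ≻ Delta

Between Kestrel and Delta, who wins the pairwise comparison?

Kestrel

Ballots ranking Kestrel above Delta: 10+11+5+3 = 29.
Ballots ranking Delta above Kestrel: 7+1 = 8.
Kestrel wins the head-to-head, 29–8.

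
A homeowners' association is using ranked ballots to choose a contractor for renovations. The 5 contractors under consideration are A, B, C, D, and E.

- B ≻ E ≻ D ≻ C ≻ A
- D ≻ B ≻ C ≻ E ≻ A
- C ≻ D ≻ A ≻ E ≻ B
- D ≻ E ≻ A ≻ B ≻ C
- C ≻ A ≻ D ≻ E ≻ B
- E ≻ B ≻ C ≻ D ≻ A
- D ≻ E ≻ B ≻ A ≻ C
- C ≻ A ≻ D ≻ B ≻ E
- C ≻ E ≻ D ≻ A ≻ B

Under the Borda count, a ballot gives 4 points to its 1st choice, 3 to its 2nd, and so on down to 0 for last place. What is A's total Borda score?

Borda scores:
  A: 0 + 0 + 2 + 2 + 3 + 0 + 1 + 3 + 1 = 12
  B: 4 + 3 + 0 + 1 + 0 + 3 + 2 + 1 + 0 = 14
  C: 1 + 2 + 4 + 0 + 4 + 2 + 0 + 4 + 4 = 21
  D: 2 + 4 + 3 + 4 + 2 + 1 + 4 + 2 + 2 = 24
  E: 3 + 1 + 1 + 3 + 1 + 4 + 3 + 0 + 3 = 19

12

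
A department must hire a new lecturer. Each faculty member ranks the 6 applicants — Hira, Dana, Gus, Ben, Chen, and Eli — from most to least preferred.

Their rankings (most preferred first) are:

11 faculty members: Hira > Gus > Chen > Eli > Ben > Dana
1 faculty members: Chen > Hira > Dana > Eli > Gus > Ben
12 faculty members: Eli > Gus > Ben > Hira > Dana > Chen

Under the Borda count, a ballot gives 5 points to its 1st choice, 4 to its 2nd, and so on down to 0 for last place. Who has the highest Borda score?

Borda scores:
  Hira: 11·5 + 4 + 12·2 = 83
  Dana: 11·0 + 3 + 12·1 = 15
  Gus: 11·4 + 1 + 12·4 = 93
  Ben: 11·1 + 0 + 12·3 = 47
  Chen: 11·3 + 5 + 12·0 = 38
  Eli: 11·2 + 2 + 12·5 = 84
Gus has the highest total.

Gus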